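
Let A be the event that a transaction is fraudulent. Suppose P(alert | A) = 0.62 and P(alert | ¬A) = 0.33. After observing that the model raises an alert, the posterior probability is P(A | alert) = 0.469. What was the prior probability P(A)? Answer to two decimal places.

In odds form, posterior odds = prior odds × likelihood ratio, so prior odds = posterior odds ÷ LR.
Posterior odds = 0.469/(1−0.469) = 0.8832. LR = 0.62/0.33 = 1.8788.
Prior odds = 0.8832/1.8788 = 0.4701, so P(A) = 0.4701/(1+0.4701) ≈ 0.32.

P(A) = 0.32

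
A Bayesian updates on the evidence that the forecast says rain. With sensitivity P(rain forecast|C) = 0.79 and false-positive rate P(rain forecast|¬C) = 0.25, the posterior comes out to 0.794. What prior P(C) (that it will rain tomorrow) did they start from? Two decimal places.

In odds form, posterior odds = prior odds × likelihood ratio, so prior odds = posterior odds ÷ LR.
Posterior odds = 0.794/(1−0.794) = 3.8544. LR = 0.79/0.25 = 3.1600.
Prior odds = 3.8544/3.1600 = 1.2197, so P(C) = 1.2197/(1+1.2197) ≈ 0.55.

P(C) = 0.55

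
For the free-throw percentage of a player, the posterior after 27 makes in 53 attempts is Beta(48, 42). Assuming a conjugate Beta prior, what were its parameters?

Beta(21, 16)

A Beta(a, b) prior with s successes and f failures in binomial data gives a Beta(a+s, b+f) posterior.
So a = 48 − 27 = 21 and b = 42 − 26 = 16.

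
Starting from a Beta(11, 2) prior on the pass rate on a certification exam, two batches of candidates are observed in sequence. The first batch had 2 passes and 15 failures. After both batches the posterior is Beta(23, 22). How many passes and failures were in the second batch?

10 passes and 5 failures

Because Beta–binomial updating is additive in the counts, the combined data contributed (α_post−α_prior, β_post−β_prior) successes and failures.
Total across both batches: 23−11=12 passes, 22−2=20 failures.
Subtract the first batch: 12−2=10 passes and 20−15=5 failures.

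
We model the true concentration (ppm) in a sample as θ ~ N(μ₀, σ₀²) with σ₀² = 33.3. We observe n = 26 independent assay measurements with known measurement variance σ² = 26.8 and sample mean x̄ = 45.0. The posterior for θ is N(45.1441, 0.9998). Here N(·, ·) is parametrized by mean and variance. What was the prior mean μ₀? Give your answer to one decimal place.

With known observation variance, the Normal–Normal posterior has precision τ_n = τ₀ + n/σ² and mean μ_n = (τ₀μ₀ + (n/σ²)x̄)/τ_n.
Here τ₀ = 1/33.3 = 0.030030 and τ_data = 26/26.8 = 0.970149, so τ_n = 1.000179.
Rearranging for μ₀: μ₀ = (μ_n·τ_n − τ_data·x̄)/τ₀ = (45.1441·1.000179 − 0.970149·45.0) / 0.030030 = 1.495476/0.030030 ≈ 49.8.

μ₀ = 49.8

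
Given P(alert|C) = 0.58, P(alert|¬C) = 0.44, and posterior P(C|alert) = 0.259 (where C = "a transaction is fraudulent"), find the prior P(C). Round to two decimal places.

In odds form, posterior odds = prior odds × likelihood ratio, so prior odds = posterior odds ÷ LR.
Posterior odds = 0.259/(1−0.259) = 0.3495. LR = 0.58/0.44 = 1.3182.
Prior odds = 0.3495/1.3182 = 0.2651, so P(C) = 0.2651/(1+0.2651) ≈ 0.21.

P(C) = 0.21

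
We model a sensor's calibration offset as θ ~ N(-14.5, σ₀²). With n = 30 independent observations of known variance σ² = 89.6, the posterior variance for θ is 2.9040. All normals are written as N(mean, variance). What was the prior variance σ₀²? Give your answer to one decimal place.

Posterior precision equals prior precision plus data precision: 1/σ_n² = 1/σ₀² + n/σ².
So 1/σ₀² = 1/2.9040 − 30/89.6 = 0.344353 − 0.334821 = 0.009532.
Hence σ₀² = 1/0.009532 ≈ 104.9.

σ₀² = 104.9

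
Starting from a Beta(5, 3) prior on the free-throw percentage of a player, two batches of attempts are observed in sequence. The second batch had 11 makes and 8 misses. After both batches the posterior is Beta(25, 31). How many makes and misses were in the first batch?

Because Beta–binomial updating is additive in the counts, the combined data contributed (α_post−α_prior, β_post−β_prior) successes and failures.
Total across both batches: 25−5=20 makes, 31−3=28 misses.
Subtract the second batch: 20−11=9 makes and 28−8=20 misses.

9 makes and 20 misses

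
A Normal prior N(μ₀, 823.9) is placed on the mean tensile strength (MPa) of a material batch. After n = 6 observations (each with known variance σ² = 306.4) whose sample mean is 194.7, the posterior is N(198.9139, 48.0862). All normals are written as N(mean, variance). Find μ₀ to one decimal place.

With known observation variance, the Normal–Normal posterior has precision τ_n = τ₀ + n/σ² and mean μ_n = (τ₀μ₀ + (n/σ²)x̄)/τ_n.
Here τ₀ = 1/823.9 = 0.001214 and τ_data = 6/306.4 = 0.019582, so τ_n = 0.020796.
Rearranging for μ₀: μ₀ = (μ_n·τ_n − τ_data·x̄)/τ₀ = (198.9139·0.020796 − 0.019582·194.7) / 0.001214 = 0.323998/0.001214 ≈ 266.9.

μ₀ = 266.9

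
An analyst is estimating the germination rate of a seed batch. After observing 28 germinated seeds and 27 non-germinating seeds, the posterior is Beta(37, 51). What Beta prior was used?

Beta(9, 24)

Beta is conjugate to the binomial likelihood: posterior = Beta(α+s, β+f).
So α = 37 − 28 = 9 and β = 51 − 27 = 24.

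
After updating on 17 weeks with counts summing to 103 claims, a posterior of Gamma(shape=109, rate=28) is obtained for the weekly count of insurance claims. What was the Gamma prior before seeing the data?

Gamma(shape=6, rate=11)

A Gamma(α, β) prior (rate parametrization) on a Poisson rate with n observations summing to S gives posterior Gamma(α+S, β+n).
So α = 109 − 103 = 6 and β = 28 − 17 = 11.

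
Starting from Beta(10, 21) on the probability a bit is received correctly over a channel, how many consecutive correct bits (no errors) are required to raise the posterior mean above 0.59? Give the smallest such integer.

After k correct bits and 0 errors the posterior is Beta(10+k, 21), with mean (10+k)/(10+21+k).
Set (10+k)/(31+k) > 0.59 and solve: k > (0.59·31 − 10)/(1 − 0.59) = 20.220.
The smallest integer exceeding 20.220 is 21, and checking k=21: (31)/(52) = 0.5962 > 0.59.

k = 21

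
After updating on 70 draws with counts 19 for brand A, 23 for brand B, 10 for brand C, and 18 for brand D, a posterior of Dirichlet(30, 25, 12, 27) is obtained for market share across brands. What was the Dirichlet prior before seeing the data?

For a Dirichlet(α) prior with multinomial counts c, the posterior is Dirichlet(α + c) componentwise.
Subtract each count from the matching posterior parameter: 30−19=11, 25−23=2, 12−10=2, 27−18=9.

Dirichlet(11, 2, 2, 9)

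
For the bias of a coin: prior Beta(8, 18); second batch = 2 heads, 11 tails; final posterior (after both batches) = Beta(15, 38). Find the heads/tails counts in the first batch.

5 heads and 9 tails

Because Beta–binomial updating is additive in the counts, the combined data contributed (α_post−α_prior, β_post−β_prior) successes and failures.
Total across both batches: 15−8=7 heads, 38−18=20 tails.
Subtract the second batch: 7−2=5 heads and 20−11=9 tails.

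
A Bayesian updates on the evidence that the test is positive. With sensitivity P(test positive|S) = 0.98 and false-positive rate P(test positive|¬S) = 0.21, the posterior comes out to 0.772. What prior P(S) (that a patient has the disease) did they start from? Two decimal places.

P(S) = 0.42

Bayes' rule in odds form gives O(S|E) = O(S)·[P(E|S)/P(E|¬S)], hence O(S) = O(S|E)/LR.
Posterior odds = 0.772/(1−0.772) = 3.3860. LR = 0.98/0.21 = 4.6667.
Prior odds = 3.3860/4.6667 = 0.7256, so P(S) = 0.7256/(1+0.7256) ≈ 0.42.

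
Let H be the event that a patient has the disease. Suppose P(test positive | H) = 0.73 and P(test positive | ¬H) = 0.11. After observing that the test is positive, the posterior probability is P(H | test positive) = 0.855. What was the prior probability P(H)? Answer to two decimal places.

P(H) = 0.47

Bayes' rule in odds form gives O(H|E) = O(H)·[P(E|H)/P(E|¬H)], hence O(H) = O(H|E)/LR.
Posterior odds = 0.855/(1−0.855) = 5.8966. LR = 0.73/0.11 = 6.6364.
Prior odds = 5.8966/6.6364 = 0.8885, so P(H) = 0.8885/(1+0.8885) ≈ 0.47.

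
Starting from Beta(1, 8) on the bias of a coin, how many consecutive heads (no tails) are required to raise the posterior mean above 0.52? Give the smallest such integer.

After k heads and 0 tails the posterior is Beta(1+k, 8), with mean (1+k)/(1+8+k).
Set (1+k)/(9+k) > 0.52 and solve: k > (0.52·9 − 1)/(1 − 0.52) = 7.667.
The smallest integer exceeding 7.667 is 8.

k = 8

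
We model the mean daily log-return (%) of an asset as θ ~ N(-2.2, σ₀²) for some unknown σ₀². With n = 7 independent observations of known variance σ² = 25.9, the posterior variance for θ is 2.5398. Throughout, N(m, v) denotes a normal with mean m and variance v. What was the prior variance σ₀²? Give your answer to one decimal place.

σ₀² = 8.1

For the Normal–Normal model with known σ², precisions add: τ_n = τ₀ + n/σ².
So 1/σ₀² = 1/2.5398 − 7/25.9 = 0.393732 − 0.270270 = 0.123462.
Hence σ₀² = 1/0.123462 ≈ 8.1.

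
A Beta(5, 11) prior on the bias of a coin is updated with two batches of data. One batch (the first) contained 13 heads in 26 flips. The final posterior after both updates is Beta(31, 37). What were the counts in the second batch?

Because Beta–binomial updating is additive in the counts, the combined data contributed (α_post−α_prior, β_post−β_prior) successes and failures.
Total across both batches: 31−5=26 heads, 37−11=26 tails.
Subtract the first batch: 26−13=13 heads and 26−13=13 tails.

13 heads and 13 tails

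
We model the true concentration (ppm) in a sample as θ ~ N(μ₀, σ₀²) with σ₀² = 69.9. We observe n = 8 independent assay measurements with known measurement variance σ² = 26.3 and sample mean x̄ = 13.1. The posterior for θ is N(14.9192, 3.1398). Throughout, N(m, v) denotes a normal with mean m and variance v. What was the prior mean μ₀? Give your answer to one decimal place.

μ₀ = 53.6

With known observation variance, the Normal–Normal posterior has precision τ_n = τ₀ + n/σ² and mean μ_n = (τ₀μ₀ + (n/σ²)x̄)/τ_n.
Here τ₀ = 1/69.9 = 0.014306 and τ_data = 8/26.3 = 0.304183, so τ_n = 0.318489.
Rearranging for μ₀: μ₀ = (μ_n·τ_n − τ_data·x̄)/τ₀ = (14.9192·0.318489 − 0.304183·13.1) / 0.014306 = 0.766804/0.014306 ≈ 53.6.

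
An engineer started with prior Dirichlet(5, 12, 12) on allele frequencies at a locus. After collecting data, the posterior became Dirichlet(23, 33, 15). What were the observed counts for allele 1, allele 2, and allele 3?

counts (18, 21, 3)

For a Dirichlet(α) prior with multinomial counts c, the posterior is Dirichlet(α + c) componentwise.
Counts are posterior − prior componentwise: 23−5=18, 33−12=21, 15−12=3.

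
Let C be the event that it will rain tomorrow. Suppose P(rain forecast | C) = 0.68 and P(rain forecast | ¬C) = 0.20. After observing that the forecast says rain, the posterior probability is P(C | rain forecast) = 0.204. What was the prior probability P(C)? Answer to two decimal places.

P(C) = 0.07

In odds form, posterior odds = prior odds × likelihood ratio, so prior odds = posterior odds ÷ LR.
Posterior odds = 0.204/(1−0.204) = 0.2563. LR = 0.68/0.20 = 3.4000.
Prior odds = 0.2563/3.4000 = 0.0754, so P(C) = 0.0754/(1+0.0754) ≈ 0.07.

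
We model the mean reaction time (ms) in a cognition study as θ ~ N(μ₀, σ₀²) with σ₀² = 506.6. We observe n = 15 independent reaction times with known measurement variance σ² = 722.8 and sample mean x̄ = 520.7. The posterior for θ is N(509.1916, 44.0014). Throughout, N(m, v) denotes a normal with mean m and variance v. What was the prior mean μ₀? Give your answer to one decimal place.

μ₀ = 388.2

The posterior mean is a precision-weighted average: μ_n = (τ₀μ₀ + τ_data·x̄)/(τ₀+τ_data), with τ₀=1/σ₀² and τ_data=n/σ².
Here τ₀ = 1/506.6 = 0.001974 and τ_data = 15/722.8 = 0.020753, so τ_n = 0.022727.
Rearranging for μ₀: μ₀ = (μ_n·τ_n − τ_data·x̄)/τ₀ = (509.1916·0.022727 − 0.020753·520.7) / 0.001974 = 0.766310/0.001974 ≈ 388.2.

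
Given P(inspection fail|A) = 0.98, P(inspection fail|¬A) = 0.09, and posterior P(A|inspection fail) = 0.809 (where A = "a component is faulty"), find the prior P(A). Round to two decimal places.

Bayes' rule in odds form gives O(A|E) = O(A)·[P(E|A)/P(E|¬A)], hence O(A) = O(A|E)/LR.
Posterior odds = 0.809/(1−0.809) = 4.2356. LR = 0.98/0.09 = 10.8889.
Prior odds = 4.2356/10.8889 = 0.3890, so P(A) = 0.3890/(1+0.3890) ≈ 0.28.

P(A) = 0.28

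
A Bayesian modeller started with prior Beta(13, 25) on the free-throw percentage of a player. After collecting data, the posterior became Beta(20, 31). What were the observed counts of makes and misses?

7 makes and 6 misses

Beta is conjugate to the binomial likelihood: posterior = Beta(α+s, β+f).
So s = 20 − 13 = 7 and f = 31 − 25 = 6.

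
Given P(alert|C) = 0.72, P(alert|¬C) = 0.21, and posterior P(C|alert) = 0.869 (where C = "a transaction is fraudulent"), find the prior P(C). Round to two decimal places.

Bayes' rule in odds form gives O(C|E) = O(C)·[P(E|C)/P(E|¬C)], hence O(C) = O(C|E)/LR.
Posterior odds = 0.869/(1−0.869) = 6.6336. LR = 0.72/0.21 = 3.4286.
Prior odds = 6.6336/3.4286 = 1.9348, so P(C) = 1.9348/(1+1.9348) ≈ 0.66.

P(C) = 0.66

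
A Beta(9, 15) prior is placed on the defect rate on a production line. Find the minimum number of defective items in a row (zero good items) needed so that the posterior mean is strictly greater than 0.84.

k = 70

After k defective items and 0 good items the posterior is Beta(9+k, 15), with mean (9+k)/(9+15+k).
Set (9+k)/(24+k) > 0.84 and solve: k > (0.84·24 − 9)/(1 − 0.84) = 69.750.
The smallest integer exceeding 69.750 is 70, and checking k=70: (79)/(94) = 0.8404 > 0.84.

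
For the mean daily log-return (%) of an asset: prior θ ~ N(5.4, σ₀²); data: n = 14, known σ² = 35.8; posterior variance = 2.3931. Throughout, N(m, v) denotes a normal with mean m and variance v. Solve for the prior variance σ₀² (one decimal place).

σ₀² = 37.3

Posterior precision equals prior precision plus data precision: 1/σ_n² = 1/σ₀² + n/σ².
So 1/σ₀² = 1/2.3931 − 14/35.8 = 0.417868 − 0.391061 = 0.026807.
Hence σ₀² = 1/0.026807 ≈ 37.3.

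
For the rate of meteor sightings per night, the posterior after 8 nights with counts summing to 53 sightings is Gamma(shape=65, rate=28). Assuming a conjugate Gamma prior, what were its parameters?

Gamma(shape=12, rate=20)

A Gamma(α, β) prior (rate parametrization) on a Poisson rate with n observations summing to S gives posterior Gamma(α+S, β+n).
So α = 65 − 53 = 12 and β = 28 − 8 = 20.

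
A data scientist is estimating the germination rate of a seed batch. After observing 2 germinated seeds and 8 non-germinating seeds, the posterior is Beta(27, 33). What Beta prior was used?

Beta(25, 25)

Beta is conjugate to the binomial likelihood: posterior = Beta(α+s, β+f).
So α = 27 − 2 = 25 and β = 33 − 8 = 25.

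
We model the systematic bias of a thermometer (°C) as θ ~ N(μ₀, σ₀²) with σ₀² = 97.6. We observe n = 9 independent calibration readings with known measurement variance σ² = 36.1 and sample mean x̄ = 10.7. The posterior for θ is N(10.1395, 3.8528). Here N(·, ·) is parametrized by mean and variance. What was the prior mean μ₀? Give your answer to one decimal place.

The posterior mean is a precision-weighted average: μ_n = (τ₀μ₀ + τ_data·x̄)/(τ₀+τ_data), with τ₀=1/σ₀² and τ_data=n/σ².
Here τ₀ = 1/97.6 = 0.010246 and τ_data = 9/36.1 = 0.249307, so τ_n = 0.259553.
Rearranging for μ₀: μ₀ = (μ_n·τ_n − τ_data·x̄)/τ₀ = (10.1395·0.259553 − 0.249307·10.7) / 0.010246 = -0.035847/0.010246 ≈ -3.5.

μ₀ = -3.5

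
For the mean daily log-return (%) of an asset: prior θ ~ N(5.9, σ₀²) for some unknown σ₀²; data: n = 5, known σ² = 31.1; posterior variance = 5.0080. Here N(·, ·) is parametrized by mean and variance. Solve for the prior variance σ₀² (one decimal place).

σ₀² = 25.7

Posterior precision equals prior precision plus data precision: 1/σ_n² = 1/σ₀² + n/σ².
So 1/σ₀² = 1/5.0080 − 5/31.1 = 0.199681 − 0.160772 = 0.038909.
Hence σ₀² = 1/0.038909 ≈ 25.7.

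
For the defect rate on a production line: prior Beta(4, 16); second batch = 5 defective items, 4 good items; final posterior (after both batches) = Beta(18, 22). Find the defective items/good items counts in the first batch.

9 defective items and 2 good items

Because Beta–binomial updating is additive in the counts, the combined data contributed (α_post−α_prior, β_post−β_prior) successes and failures.
Total across both batches: 18−4=14 defective items, 22−16=6 good items.
Subtract the second batch: 14−5=9 defective items and 6−4=2 good items.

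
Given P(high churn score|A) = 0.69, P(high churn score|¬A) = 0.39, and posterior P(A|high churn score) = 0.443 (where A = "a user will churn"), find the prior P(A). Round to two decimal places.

P(A) = 0.31

Bayes' rule in odds form gives O(A|E) = O(A)·[P(E|A)/P(E|¬A)], hence O(A) = O(A|E)/LR.
Posterior odds = 0.443/(1−0.443) = 0.7953. LR = 0.69/0.39 = 1.7692.
Prior odds = 0.7953/1.7692 = 0.4495, so P(A) = 0.4495/(1+0.4495) ≈ 0.31.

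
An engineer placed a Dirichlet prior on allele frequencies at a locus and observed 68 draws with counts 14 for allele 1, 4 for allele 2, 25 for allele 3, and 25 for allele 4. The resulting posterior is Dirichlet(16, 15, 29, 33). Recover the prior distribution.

Dirichlet(2, 11, 4, 8)

For a Dirichlet(α) prior with multinomial counts c, the posterior is Dirichlet(α + c) componentwise.
Subtract each count from the matching posterior parameter: 16−14=2, 15−4=11, 29−25=4, 33−25=8.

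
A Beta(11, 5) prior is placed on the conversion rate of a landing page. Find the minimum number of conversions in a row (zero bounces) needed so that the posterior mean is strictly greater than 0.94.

k = 68

After k conversions and 0 bounces the posterior is Beta(11+k, 5), with mean (11+k)/(11+5+k).
Set (11+k)/(16+k) > 0.94 and solve: k > (0.94·16 − 11)/(1 − 0.94) = 67.333.
The smallest integer exceeding 67.333 is 68.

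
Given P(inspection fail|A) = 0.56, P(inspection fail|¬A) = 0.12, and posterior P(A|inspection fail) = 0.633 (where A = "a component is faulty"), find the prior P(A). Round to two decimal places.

P(A) = 0.27

Bayes' rule in odds form gives O(A|E) = O(A)·[P(E|A)/P(E|¬A)], hence O(A) = O(A|E)/LR.
Posterior odds = 0.633/(1−0.633) = 1.7248. LR = 0.56/0.12 = 4.6667.
Prior odds = 1.7248/4.6667 = 0.3696, so P(A) = 0.3696/(1+0.3696) ≈ 0.27.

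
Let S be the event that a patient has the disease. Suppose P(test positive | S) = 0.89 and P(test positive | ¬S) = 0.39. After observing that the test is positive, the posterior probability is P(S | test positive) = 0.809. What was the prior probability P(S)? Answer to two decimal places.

P(S) = 0.65

In odds form, posterior odds = prior odds × likelihood ratio, so prior odds = posterior odds ÷ LR.
Posterior odds = 0.809/(1−0.809) = 4.2356. LR = 0.89/0.39 = 2.2821.
Prior odds = 4.2356/2.2821 = 1.8560, so P(S) = 1.8560/(1+1.8560) ≈ 0.65.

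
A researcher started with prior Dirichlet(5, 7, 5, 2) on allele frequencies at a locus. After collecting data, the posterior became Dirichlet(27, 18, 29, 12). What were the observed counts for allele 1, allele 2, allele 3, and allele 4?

counts (22, 11, 24, 10)

For a Dirichlet(α) prior with multinomial counts c, the posterior is Dirichlet(α + c) componentwise.
Counts are posterior − prior componentwise: 27−5=22, 18−7=11, 29−5=24, 12−2=10.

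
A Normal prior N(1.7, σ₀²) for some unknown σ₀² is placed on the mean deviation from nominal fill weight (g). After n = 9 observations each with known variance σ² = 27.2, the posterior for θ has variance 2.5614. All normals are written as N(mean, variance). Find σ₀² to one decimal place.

σ₀² = 16.8

Posterior precision equals prior precision plus data precision: 1/σ_n² = 1/σ₀² + n/σ².
So 1/σ₀² = 1/2.5614 − 9/27.2 = 0.390411 − 0.330882 = 0.059529.
Hence σ₀² = 1/0.059529 ≈ 16.8.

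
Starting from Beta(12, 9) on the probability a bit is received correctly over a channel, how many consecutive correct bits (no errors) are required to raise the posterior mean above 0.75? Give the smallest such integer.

k = 16

After k correct bits and 0 errors the posterior is Beta(12+k, 9), with mean (12+k)/(12+9+k).
Set (12+k)/(21+k) > 0.75 and solve: k > (0.75·21 − 12)/(1 − 0.75) = 15.000.
The smallest integer exceeding 15.000 is 16.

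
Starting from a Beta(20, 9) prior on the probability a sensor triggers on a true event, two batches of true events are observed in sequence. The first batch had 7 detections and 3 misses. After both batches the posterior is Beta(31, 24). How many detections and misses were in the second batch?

4 detections and 12 misses

Sequential conjugate updates are equivalent to a single update on the pooled data, so total successes = posterior α − prior α and total failures = posterior β − prior β.
Total across both batches: 31−20=11 detections, 24−9=15 misses.
Subtract the first batch: 11−7=4 detections and 15−3=12 misses.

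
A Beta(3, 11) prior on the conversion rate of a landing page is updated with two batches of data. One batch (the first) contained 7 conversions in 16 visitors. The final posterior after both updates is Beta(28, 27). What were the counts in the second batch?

Because Beta–binomial updating is additive in the counts, the combined data contributed (α_post−α_prior, β_post−β_prior) successes and failures.
Total across both batches: 28−3=25 conversions, 27−11=16 bounces.
Subtract the first batch: 25−7=18 conversions and 16−9=7 bounces.

18 conversions and 7 bounces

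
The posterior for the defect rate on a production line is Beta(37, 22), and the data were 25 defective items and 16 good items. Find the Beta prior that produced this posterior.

A Beta(α, β) prior with s successes and f failures in binomial data gives a Beta(α+s, β+f) posterior.
Subtract the data counts: 37−25=12, 22−16=6.

Beta(12, 6)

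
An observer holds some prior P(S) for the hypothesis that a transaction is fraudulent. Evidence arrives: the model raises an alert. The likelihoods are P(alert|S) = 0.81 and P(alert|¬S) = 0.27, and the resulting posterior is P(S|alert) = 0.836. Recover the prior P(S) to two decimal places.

In odds form, posterior odds = prior odds × likelihood ratio, so prior odds = posterior odds ÷ LR.
Posterior odds = 0.836/(1−0.836) = 5.0976. LR = 0.81/0.27 = 3.0000.
Prior odds = 5.0976/3.0000 = 1.6992, so P(S) = 1.6992/(1+1.6992) ≈ 0.63.

P(S) = 0.63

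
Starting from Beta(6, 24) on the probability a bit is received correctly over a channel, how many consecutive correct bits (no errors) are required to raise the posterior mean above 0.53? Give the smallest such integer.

k = 22

After k correct bits and 0 errors the posterior is Beta(6+k, 24), with mean (6+k)/(6+24+k).
Set (6+k)/(30+k) > 0.53 and solve: k > (0.53·30 − 6)/(1 − 0.53) = 21.064.
The smallest integer exceeding 21.064 is 22.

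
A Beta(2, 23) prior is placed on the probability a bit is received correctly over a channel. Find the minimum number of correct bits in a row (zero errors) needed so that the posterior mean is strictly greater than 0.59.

k = 32

After k correct bits and 0 errors the posterior is Beta(2+k, 23), with mean (2+k)/(2+23+k).
Set (2+k)/(25+k) > 0.59 and solve: k > (0.59·25 − 2)/(1 − 0.59) = 31.098.
The smallest integer exceeding 31.098 is 32.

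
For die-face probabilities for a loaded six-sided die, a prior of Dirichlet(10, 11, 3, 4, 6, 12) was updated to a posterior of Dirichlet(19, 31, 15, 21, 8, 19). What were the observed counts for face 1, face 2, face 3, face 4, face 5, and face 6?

For a Dirichlet(α) prior with multinomial counts c, the posterior is Dirichlet(α + c) componentwise.
Counts are posterior − prior componentwise: 19−10=9, 31−11=20, 15−3=12, 21−4=17, 8−6=2, 19−12=7.

counts (9, 20, 12, 17, 2, 7)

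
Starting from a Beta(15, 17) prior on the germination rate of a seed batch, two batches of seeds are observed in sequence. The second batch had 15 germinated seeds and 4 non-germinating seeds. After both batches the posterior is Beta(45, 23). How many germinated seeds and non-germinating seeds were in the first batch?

15 germinated seeds and 2 non-germinating seeds

Sequential conjugate updates are equivalent to a single update on the pooled data, so total successes = posterior α − prior α and total failures = posterior β − prior β.
Total across both batches: 45−15=30 germinated seeds, 23−17=6 non-germinating seeds.
Subtract the second batch: 30−15=15 germinated seeds and 6−4=2 non-germinating seeds.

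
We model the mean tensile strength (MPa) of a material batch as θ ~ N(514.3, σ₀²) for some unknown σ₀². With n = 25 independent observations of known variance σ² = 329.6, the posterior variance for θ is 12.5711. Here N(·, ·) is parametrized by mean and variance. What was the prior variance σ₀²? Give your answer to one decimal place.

For the Normal–Normal model with known σ², precisions add: τ_n = τ₀ + n/σ².
So 1/σ₀² = 1/12.5711 − 25/329.6 = 0.079548 − 0.075850 = 0.003698.
Hence σ₀² = 1/0.003698 ≈ 270.4.

σ₀² = 270.4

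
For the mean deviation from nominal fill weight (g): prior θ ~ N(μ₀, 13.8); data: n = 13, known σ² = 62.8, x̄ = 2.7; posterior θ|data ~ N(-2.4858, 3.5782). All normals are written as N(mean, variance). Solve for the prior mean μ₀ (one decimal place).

μ₀ = -17.3

With known observation variance, the Normal–Normal posterior has precision τ_n = τ₀ + n/σ² and mean μ_n = (τ₀μ₀ + (n/σ²)x̄)/τ_n.
Here τ₀ = 1/13.8 = 0.072464 and τ_data = 13/62.8 = 0.207006, so τ_n = 0.279470.
Rearranging for μ₀: μ₀ = (μ_n·τ_n − τ_data·x̄)/τ₀ = (-2.4858·0.279470 − 0.207006·2.7) / 0.072464 = -1.253623/0.072464 ≈ -17.3.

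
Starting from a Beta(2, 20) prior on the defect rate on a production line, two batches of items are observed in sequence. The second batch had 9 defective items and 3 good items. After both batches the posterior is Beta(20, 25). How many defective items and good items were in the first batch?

Sequential conjugate updates are equivalent to a single update on the pooled data, so total successes = posterior α − prior α and total failures = posterior β − prior β.
Total across both batches: 20−2=18 defective items, 25−20=5 good items.
Subtract the second batch: 18−9=9 defective items and 5−3=2 good items.

9 defective items and 2 good items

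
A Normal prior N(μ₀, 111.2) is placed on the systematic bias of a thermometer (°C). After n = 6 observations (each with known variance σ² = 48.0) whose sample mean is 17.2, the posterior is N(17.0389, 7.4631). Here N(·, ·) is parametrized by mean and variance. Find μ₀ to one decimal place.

μ₀ = 14.8

With known observation variance, the Normal–Normal posterior has precision τ_n = τ₀ + n/σ² and mean μ_n = (τ₀μ₀ + (n/σ²)x̄)/τ_n.
Here τ₀ = 1/111.2 = 0.008993 and τ_data = 6/48.0 = 0.125000, so τ_n = 0.133993.
Rearranging for μ₀: μ₀ = (μ_n·τ_n − τ_data·x̄)/τ₀ = (17.0389·0.133993 − 0.125000·17.2) / 0.008993 = 0.133093/0.008993 ≈ 14.8.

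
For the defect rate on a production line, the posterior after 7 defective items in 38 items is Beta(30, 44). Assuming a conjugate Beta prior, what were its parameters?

Beta(23, 13)

Beta is conjugate to the binomial likelihood: posterior = Beta(α+s, β+f).
Subtract the data counts: 30−7=23, 44−31=13.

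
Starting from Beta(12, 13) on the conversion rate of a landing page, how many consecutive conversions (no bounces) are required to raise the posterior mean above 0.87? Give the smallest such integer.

After k conversions and 0 bounces the posterior is Beta(12+k, 13), with mean (12+k)/(12+13+k).
Set (12+k)/(25+k) > 0.87 and solve: k > (0.87·25 − 12)/(1 − 0.87) = 75.000.
The smallest integer exceeding 75.000 is 76, and checking k=76: (88)/(101) = 0.8713 > 0.87.

k = 76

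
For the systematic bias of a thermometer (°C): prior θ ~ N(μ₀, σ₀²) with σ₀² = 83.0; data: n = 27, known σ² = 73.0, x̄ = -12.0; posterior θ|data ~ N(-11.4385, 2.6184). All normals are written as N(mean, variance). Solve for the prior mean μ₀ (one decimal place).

μ₀ = 5.8

The posterior mean is a precision-weighted average: μ_n = (τ₀μ₀ + τ_data·x̄)/(τ₀+τ_data), with τ₀=1/σ₀² and τ_data=n/σ².
Here τ₀ = 1/83.0 = 0.012048 and τ_data = 27/73.0 = 0.369863, so τ_n = 0.381911.
Rearranging for μ₀: μ₀ = (μ_n·τ_n − τ_data·x̄)/τ₀ = (-11.4385·0.381911 − 0.369863·-12.0) / 0.012048 = 0.069867/0.012048 ≈ 5.8.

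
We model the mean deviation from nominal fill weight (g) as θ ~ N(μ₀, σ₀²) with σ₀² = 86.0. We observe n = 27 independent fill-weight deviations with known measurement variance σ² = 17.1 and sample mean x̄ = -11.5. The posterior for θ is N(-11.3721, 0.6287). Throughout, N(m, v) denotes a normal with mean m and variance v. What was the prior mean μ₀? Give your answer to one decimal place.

The posterior mean is a precision-weighted average: μ_n = (τ₀μ₀ + τ_data·x̄)/(τ₀+τ_data), with τ₀=1/σ₀² and τ_data=n/σ².
Here τ₀ = 1/86.0 = 0.011628 and τ_data = 27/17.1 = 1.578947, so τ_n = 1.590575.
Rearranging for μ₀: μ₀ = (μ_n·τ_n − τ_data·x̄)/τ₀ = (-11.3721·1.590575 − 1.578947·-11.5) / 0.011628 = 0.069713/0.011628 ≈ 6.0.

μ₀ = 6.0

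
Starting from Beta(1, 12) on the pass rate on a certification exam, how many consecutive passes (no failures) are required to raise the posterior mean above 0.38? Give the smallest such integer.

After k passes and 0 failures the posterior is Beta(1+k, 12), with mean (1+k)/(1+12+k).
Set (1+k)/(13+k) > 0.38 and solve: k > (0.38·13 − 1)/(1 − 0.38) = 6.355.
The smallest integer exceeding 6.355 is 7, and checking k=7: (8)/(20) = 0.4000 > 0.38.

k = 7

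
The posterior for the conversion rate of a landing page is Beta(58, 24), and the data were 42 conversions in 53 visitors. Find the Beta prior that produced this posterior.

A Beta(α, β) prior with s successes and f failures in binomial data gives a Beta(α+s, β+f) posterior.
So α = 58 − 42 = 16 and β = 24 − 11 = 13.

Beta(16, 13)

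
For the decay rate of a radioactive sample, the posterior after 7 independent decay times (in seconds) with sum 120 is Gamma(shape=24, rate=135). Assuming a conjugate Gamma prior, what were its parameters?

Gamma–exponential conjugacy: posterior shape = α + n, posterior rate = β + Σtᵢ.
So α = 24 − 7 = 17 and β = 135 − 120 = 15.

Gamma(shape=17, rate=15)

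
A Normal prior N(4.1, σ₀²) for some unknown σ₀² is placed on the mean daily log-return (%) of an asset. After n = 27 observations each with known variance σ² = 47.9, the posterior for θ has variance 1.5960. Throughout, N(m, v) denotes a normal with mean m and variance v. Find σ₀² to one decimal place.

σ₀² = 15.9

Posterior precision equals prior precision plus data precision: 1/σ_n² = 1/σ₀² + n/σ².
So 1/σ₀² = 1/1.5960 − 27/47.9 = 0.626566 − 0.563674 = 0.062892.
Hence σ₀² = 1/0.062892 ≈ 15.9.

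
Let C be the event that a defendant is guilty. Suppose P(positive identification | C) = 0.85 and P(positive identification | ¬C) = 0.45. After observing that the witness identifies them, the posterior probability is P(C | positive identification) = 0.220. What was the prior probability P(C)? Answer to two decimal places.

P(C) = 0.13

Bayes' rule in odds form gives O(C|E) = O(C)·[P(E|C)/P(E|¬C)], hence O(C) = O(C|E)/LR.
Posterior odds = 0.220/(1−0.220) = 0.2821. LR = 0.85/0.45 = 1.8889.
Prior odds = 0.2821/1.8889 = 0.1493, so P(C) = 0.1493/(1+0.1493) ≈ 0.13.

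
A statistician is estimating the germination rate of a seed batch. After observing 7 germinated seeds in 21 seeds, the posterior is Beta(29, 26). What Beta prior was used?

A Beta(α, β) prior with s successes and f failures in binomial data gives a Beta(α+s, β+f) posterior.
Subtract the data counts: 29−7=22, 26−14=12.

Beta(22, 12)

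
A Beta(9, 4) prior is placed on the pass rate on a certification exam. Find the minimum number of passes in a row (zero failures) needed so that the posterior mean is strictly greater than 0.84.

After k passes and 0 failures the posterior is Beta(9+k, 4), with mean (9+k)/(9+4+k).
Set (9+k)/(13+k) > 0.84 and solve: k > (0.84·13 − 9)/(1 − 0.84) = 12.000.
The smallest integer exceeding 12.000 is 13.

k = 13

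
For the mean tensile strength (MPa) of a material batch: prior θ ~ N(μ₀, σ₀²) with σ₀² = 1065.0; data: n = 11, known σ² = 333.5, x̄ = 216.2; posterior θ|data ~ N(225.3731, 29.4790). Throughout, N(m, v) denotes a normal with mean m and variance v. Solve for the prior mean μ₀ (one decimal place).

μ₀ = 547.6

With known observation variance, the Normal–Normal posterior has precision τ_n = τ₀ + n/σ² and mean μ_n = (τ₀μ₀ + (n/σ²)x̄)/τ_n.
Here τ₀ = 1/1065.0 = 0.000939 and τ_data = 11/333.5 = 0.032984, so τ_n = 0.033923.
Rearranging for μ₀: μ₀ = (μ_n·τ_n − τ_data·x̄)/τ₀ = (225.3731·0.033923 − 0.032984·216.2) / 0.000939 = 0.514191/0.000939 ≈ 547.6.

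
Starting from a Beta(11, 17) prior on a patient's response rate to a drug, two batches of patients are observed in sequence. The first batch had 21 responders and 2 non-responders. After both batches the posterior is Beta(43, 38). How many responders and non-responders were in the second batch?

Sequential conjugate updates are equivalent to a single update on the pooled data, so total successes = posterior α − prior α and total failures = posterior β − prior β.
Total across both batches: 43−11=32 responders, 38−17=21 non-responders.
Subtract the first batch: 32−21=11 responders and 21−2=19 non-responders.

11 responders and 19 non-responders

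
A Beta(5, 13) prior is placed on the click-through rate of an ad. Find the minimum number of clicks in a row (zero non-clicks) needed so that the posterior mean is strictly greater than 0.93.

After k clicks and 0 non-clicks the posterior is Beta(5+k, 13), with mean (5+k)/(5+13+k).
Set (5+k)/(18+k) > 0.93 and solve: k > (0.93·18 − 5)/(1 − 0.93) = 167.714.
The smallest integer exceeding 167.714 is 168, and checking k=168: (173)/(186) = 0.9301 > 0.93.

k = 168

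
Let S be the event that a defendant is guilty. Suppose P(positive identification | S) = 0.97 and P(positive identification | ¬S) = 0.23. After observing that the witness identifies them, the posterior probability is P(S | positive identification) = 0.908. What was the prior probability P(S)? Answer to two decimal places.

Bayes' rule in odds form gives O(S|E) = O(S)·[P(E|S)/P(E|¬S)], hence O(S) = O(S|E)/LR.
Posterior odds = 0.908/(1−0.908) = 9.8696. LR = 0.97/0.23 = 4.2174.
Prior odds = 9.8696/4.2174 = 2.3402, so P(S) = 2.3402/(1+2.3402) ≈ 0.70.

P(S) = 0.70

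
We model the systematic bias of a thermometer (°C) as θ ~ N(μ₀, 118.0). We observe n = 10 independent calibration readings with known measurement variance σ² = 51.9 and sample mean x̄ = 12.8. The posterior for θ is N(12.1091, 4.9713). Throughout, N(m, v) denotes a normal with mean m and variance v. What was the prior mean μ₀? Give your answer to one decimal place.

μ₀ = -3.6

The posterior mean is a precision-weighted average: μ_n = (τ₀μ₀ + τ_data·x̄)/(τ₀+τ_data), with τ₀=1/σ₀² and τ_data=n/σ².
Here τ₀ = 1/118.0 = 0.008475 and τ_data = 10/51.9 = 0.192678, so τ_n = 0.201153.
Rearranging for μ₀: μ₀ = (μ_n·τ_n − τ_data·x̄)/τ₀ = (12.1091·0.201153 − 0.192678·12.8) / 0.008475 = -0.030497/0.008475 ≈ -3.6.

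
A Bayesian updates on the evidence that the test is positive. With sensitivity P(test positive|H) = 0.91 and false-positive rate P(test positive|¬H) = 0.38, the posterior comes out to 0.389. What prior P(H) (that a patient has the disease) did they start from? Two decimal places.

P(H) = 0.21

In odds form, posterior odds = prior odds × likelihood ratio, so prior odds = posterior odds ÷ LR.
Posterior odds = 0.389/(1−0.389) = 0.6367. LR = 0.91/0.38 = 2.3947.
Prior odds = 0.6367/2.3947 = 0.2659, so P(H) = 0.2659/(1+0.2659) ≈ 0.21.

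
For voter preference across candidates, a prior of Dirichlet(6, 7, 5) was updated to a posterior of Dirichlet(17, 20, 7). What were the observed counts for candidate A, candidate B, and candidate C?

counts (11, 13, 2)

For a Dirichlet(α) prior with multinomial counts c, the posterior is Dirichlet(α + c) componentwise.
Counts are posterior − prior componentwise: 17−6=11, 20−7=13, 7−5=2.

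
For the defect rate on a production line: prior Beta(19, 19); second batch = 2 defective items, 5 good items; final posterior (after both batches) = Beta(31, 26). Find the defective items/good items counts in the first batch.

10 defective items and 2 good items

Sequential conjugate updates are equivalent to a single update on the pooled data, so total successes = posterior α − prior α and total failures = posterior β − prior β.
Total across both batches: 31−19=12 defective items, 26−19=7 good items.
Subtract the second batch: 12−2=10 defective items and 7−5=2 good items.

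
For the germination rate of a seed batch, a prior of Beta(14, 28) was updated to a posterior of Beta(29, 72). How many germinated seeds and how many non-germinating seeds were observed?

A Beta(α, β) prior with s successes and f failures in binomial data gives a Beta(α+s, β+f) posterior.
So s = 29 − 14 = 15 and f = 72 − 28 = 44.

15 germinated seeds and 44 non-germinating seeds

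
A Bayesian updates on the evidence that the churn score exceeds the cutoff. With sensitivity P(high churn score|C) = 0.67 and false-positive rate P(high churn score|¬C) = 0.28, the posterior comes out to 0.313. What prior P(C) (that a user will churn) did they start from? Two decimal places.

P(C) = 0.16

Bayes' rule in odds form gives O(C|E) = O(C)·[P(E|C)/P(E|¬C)], hence O(C) = O(C|E)/LR.
Posterior odds = 0.313/(1−0.313) = 0.4556. LR = 0.67/0.28 = 2.3929.
Prior odds = 0.4556/2.3929 = 0.1904, so P(C) = 0.1904/(1+0.1904) ≈ 0.16.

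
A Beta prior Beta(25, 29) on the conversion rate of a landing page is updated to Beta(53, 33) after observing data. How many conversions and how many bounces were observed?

28 conversions and 4 bounces

Beta is conjugate to the binomial likelihood: posterior = Beta(a+s, b+f).
So s = 53 − 25 = 28 and f = 33 − 29 = 4.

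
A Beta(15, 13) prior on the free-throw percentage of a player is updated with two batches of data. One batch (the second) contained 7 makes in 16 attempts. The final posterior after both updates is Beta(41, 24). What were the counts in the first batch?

19 makes and 2 misses

Because Beta–binomial updating is additive in the counts, the combined data contributed (α_post−α_prior, β_post−β_prior) successes and failures.
Total across both batches: 41−15=26 makes, 24−13=11 misses.
Subtract the second batch: 26−7=19 makes and 11−9=2 misses.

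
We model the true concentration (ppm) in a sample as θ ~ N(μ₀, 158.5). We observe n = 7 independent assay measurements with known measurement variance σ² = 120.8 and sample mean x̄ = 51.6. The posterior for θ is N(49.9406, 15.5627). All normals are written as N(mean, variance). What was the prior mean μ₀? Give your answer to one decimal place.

μ₀ = 34.7

With known observation variance, the Normal–Normal posterior has precision τ_n = τ₀ + n/σ² and mean μ_n = (τ₀μ₀ + (n/σ²)x̄)/τ_n.
Here τ₀ = 1/158.5 = 0.006309 and τ_data = 7/120.8 = 0.057947, so τ_n = 0.064256.
Rearranging for μ₀: μ₀ = (μ_n·τ_n − τ_data·x̄)/τ₀ = (49.9406·0.064256 − 0.057947·51.6) / 0.006309 = 0.218918/0.006309 ≈ 34.7.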